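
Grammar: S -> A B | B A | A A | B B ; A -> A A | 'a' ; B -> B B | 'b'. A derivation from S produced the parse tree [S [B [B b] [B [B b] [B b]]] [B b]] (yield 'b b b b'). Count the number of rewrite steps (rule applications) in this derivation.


Every bracketed nonterminal node [X ...] in the tree is produced by exactly one rule application.
Reading the tree off as a leftmost derivation:
  Step 1: S  =>  B B   (applied S -> B B)
  Step 2: B B  =>  B B B   (applied B -> B B)
  Step 3: B B B  =>  b B B   (applied B -> b)
  Step 4: b B B  =>  b B B B   (applied B -> B B)
  Step 5: b B B B  =>  b b B B   (applied B -> b)
  Step 6: b b B B  =>  b b b B   (applied B -> b)
  Step 7: b b b B  =>  b b b b   (applied B -> b)
Final yield: b b b b
Total rewrite steps: 7

7


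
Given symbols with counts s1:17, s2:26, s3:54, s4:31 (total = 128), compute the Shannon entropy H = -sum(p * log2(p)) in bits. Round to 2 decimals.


Computing entropy H = -sum(p_i * log2(p_i)):
  s1: p = 17/128 = 0.1328, -p*log2(p) = 0.3868
  s2: p = 26/128 = 0.2031, -p*log2(p) = 0.4671
  s3: p = 54/128 = 0.4219, -p*log2(p) = 0.5253
  s4: p = 31/128 = 0.2422, -p*log2(p) = 0.4955
H = sum of terms = 1.8747
Rounded to 2 decimals: 1.87

1.87


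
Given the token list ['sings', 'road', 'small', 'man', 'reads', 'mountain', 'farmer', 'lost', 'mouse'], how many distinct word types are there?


Listing all tokens and tracking unique types:
  Token 1: 'sings' -> NEW (unique so far: 1)
  Token 2: 'road' -> NEW (unique so far: 2)
  Token 3: 'small' -> NEW (unique so far: 3)
  Token 4: 'man' -> NEW (unique so far: 4)
  Token 5: 'reads' -> NEW (unique so far: 5)
  Token 6: 'mountain' -> NEW (unique so far: 6)
  Token 7: 'farmer' -> NEW (unique so far: 7)
  Token 8: 'lost' -> NEW (unique so far: 8)
  Token 9: 'mouse' -> NEW (unique so far: 9)
Unique types: ('farmer', 'lost', 'man', 'mountain', 'mouse', 'reads', 'road', 'sings', 'small')
Vocabulary size: 9

9


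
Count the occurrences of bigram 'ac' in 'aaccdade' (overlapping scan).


Scanning 'aaccdade' for bigram 'ac':
  Position 0: 'aa' -> no
  Position 1: 'ac' -> MATCH
  Position 2: 'cc' -> no
  Position 3: 'cd' -> no
  Position 4: 'da' -> no
  Position 5: 'ad' -> no
  Position 6: 'de' -> no
Total matches: 1

1


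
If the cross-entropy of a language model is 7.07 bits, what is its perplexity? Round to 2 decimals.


Perplexity formula: PP = 2^H
H = 7.07
PP = 2^7.07
Decompose: 2^7.07 = 2^7 * 2^0.07
2^7 = 128, 2^0.07 ~ 1.0497167
PP ~ 128 * 1.0497167 = 134.3637376
Rounded to 2 decimals: 134.36

134.36


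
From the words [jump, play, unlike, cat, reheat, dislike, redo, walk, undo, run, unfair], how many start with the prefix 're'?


Checking each word for prefix 're':
  'jump' -> no (count: 0)
  'play' -> no (count: 0)
  'unlike' -> no (count: 0)
  'cat' -> no (count: 0)
  'reheat' -> YES, starts with 're' (count: 1)
  'dislike' -> no (count: 1)
  'redo' -> YES, starts with 're' (count: 2)
  'walk' -> no (count: 2)
  'undo' -> no (count: 2)
  'run' -> no (count: 2)
  'unfair' -> no (count: 2)
Total with prefix 're': 2

2


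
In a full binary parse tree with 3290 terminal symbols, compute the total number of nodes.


Leaf nodes (terminals): 3290
Internal nodes = n - 1 = 3290 - 1 = 3289
Total = leaves + internal = 3290 + 3289 = 6579

6579


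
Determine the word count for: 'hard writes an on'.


Counting words by splitting on spaces:
  Word 1: 'hard'
  Word 2: 'writes'
  Word 3: 'an'
  Word 4: 'on'
Total words: 4

4


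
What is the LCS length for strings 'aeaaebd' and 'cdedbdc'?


DP table for LCS of 'aeaaebd' and 'cdedbdc':
       c  d  e  d  b  d  c
    0  0  0  0  0  0  0  0
  a 0  0  0  0  0  0  0  0
  e 0  0  0  1  1  1  1  1
  a 0  0  0  1  1  1  1  1
  a 0  0  0  1  1  1  1  1
  e 0  0  0  1  1  1  1  1
  b 0  0  0  1  1  2  2  2
  d 0  0  1  1  2  2  3  3
LCS: 'ebd'
LCS length = 3

3


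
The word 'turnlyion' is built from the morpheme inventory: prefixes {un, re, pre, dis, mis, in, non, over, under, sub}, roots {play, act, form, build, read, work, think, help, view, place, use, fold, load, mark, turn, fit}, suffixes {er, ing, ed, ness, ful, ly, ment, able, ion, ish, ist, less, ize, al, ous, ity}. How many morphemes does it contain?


Segmenting 'turnlyion' against the inventory:
  'turn' -> root (morpheme 1)
  'ly' -> suffix (morpheme 2)
  'ion' -> suffix (morpheme 3)
Total morphemes: 3

3


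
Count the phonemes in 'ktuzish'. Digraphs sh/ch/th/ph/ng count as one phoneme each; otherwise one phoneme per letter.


Parsing 'ktuzish' greedily, digraphs first:
  'k' -> consonant phoneme (phonemes so far: 1)
  't' -> consonant phoneme (phonemes so far: 2)
  'u' -> vowel phoneme (phonemes so far: 3)
  'z' -> consonant phoneme (phonemes so far: 4)
  'i' -> vowel phoneme (phonemes so far: 5)
  'sh' -> digraph (1 consonant phoneme) (phonemes so far: 6)
Total phonemes: 6

6


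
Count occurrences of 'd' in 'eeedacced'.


Scanning 'eeedacced' for 'd':
  Position 3: 'd' -> MATCH (count: 1)
  Position 8: 'd' -> MATCH (count: 2)
Total occurrences of 'd': 2

2


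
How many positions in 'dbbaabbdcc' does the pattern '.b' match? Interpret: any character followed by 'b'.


Pattern: .b means any character followed by 'b'.
Scanning 'dbbaabbdcc' position-by-position:
  Pos 0: window 'db' -> MATCH
  Pos 1: window 'bb' -> MATCH
  Pos 2: window 'ba' -> no
  Pos 3: window 'aa' -> no
  Pos 4: window 'ab' -> MATCH
  Pos 5: window 'bb' -> MATCH
  Pos 6: window 'bd' -> no
  Pos 7: window 'dc' -> no
  Pos 8: window 'cc' -> no
  Pos 9: window 'c' -> no
Total matches: 4

4


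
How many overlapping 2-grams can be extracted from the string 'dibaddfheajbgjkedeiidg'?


String 'dibaddfheajbgjkedeiidg' has length L = 22.
Number of overlapping n-grams = L - n + 1
Substituting: 22 - 2 + 1 = 21

21


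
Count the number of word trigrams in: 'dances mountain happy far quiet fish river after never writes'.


Word trigrams from [10] words:
  Trigram 1: (dances mountain happy)
  Trigram 2: (mountain happy far)
  Trigram 3: (happy far quiet)
  Trigram 4: (far quiet fish)
  Trigram 5: (quiet fish river)
  Trigram 6: (fish river after)
  Trigram 7: (river after never)
  Trigram 8: (after never writes)
Total word trigrams: 10 - 2 = 8

8


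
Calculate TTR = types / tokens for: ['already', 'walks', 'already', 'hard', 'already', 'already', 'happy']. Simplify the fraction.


Tokens: 7
Unique types: ('already', 'happy', 'hard', 'walks') = 4
TTR = 4/7
Already in lowest terms.

4/7


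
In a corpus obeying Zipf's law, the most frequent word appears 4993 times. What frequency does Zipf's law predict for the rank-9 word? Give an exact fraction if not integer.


Zipf's law: freq(rank) = f1 / rank
f1 = 4993, rank = 9
freq = 4993 / 9
GCD(4993, 9) = 1
Simplified: 4993/9

4993/9


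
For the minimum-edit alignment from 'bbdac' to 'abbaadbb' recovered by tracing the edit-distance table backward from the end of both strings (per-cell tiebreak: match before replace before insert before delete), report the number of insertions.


Edit distance = 5. Backtracking from cell (5, 8) with preference match > replace > insert > delete,
then listing the resulting alignment 'bbdac' -> 'abbaadbb' left to right:
  Step 1: insert 'a' [insertion #1]
  Step 2: keep 'b'
  Step 3: keep 'b'
  Step 4: insert 'a' [insertion #2]
  Step 5: insert 'a' [insertion #3]
  Step 6: keep 'd'
  Step 7: replace a->b
  Step 8: replace c->b
Total insertions: 3

3


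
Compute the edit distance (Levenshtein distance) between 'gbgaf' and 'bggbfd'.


Building DP table for s1='gbgaf' (len 5) and s2='bggbfd' (len 6):
       b  g  g  b  f  d
    0  1  2  3  4  5  6
  g 1  1  1  2  3  4  5
  b 2  1  2  2  2  3  4
  g 3  2  1  2  3  3  4
  a 4  3  2  2  3  4  4
  f 5  4  3  3  3  3  4
Edit distance = dp[5][6] = 4

4


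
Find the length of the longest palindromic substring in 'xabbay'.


Scanning 'xabbay' for palindromic substrings.
Substring at positions 1-4: 'abba'.
Check: reverse('abba') = 'abba' -> palindrome confirmed.
Neighbouring characters ('x' / 'y') break symmetry, so it cannot extend further.
No longer palindromic substring exists; longest length = 4

4


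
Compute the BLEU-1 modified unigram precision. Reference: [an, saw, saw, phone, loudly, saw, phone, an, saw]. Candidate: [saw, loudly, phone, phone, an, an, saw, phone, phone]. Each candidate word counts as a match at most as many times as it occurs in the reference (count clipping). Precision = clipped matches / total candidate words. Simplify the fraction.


Reference word counts: {'an': 2, 'loudly': 1, 'phone': 2, 'saw': 4}
Checking each candidate word (with clipping):
  'saw' -> in reference (ref count 4, used 1/4) -> match (matches: 1)
  'loudly' -> in reference (ref count 1, used 1/1) -> match (matches: 2)
  'phone' -> in reference (ref count 2, used 1/2) -> match (matches: 3)
  'phone' -> in reference (ref count 2, used 2/2) -> match (matches: 4)
  'an' -> in reference (ref count 2, used 1/2) -> match (matches: 5)
  'an' -> in reference (ref count 2, used 2/2) -> match (matches: 6)
  'saw' -> in reference (ref count 4, used 2/4) -> match (matches: 7)
  'phone' -> ref count 2 already used up (2/2) -> clipped, no match (matches: 7)
  'phone' -> ref count 2 already used up (2/2) -> clipped, no match (matches: 7)
Clipped matches: 7, Candidate length: 9
Precision = 7/9

7/9


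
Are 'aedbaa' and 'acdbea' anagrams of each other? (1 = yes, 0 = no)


Sort characters of 'aedbaa': 'aaabde'
Sort characters of 'acdbea': 'aabcde'
Sorted forms differ -> they are NOT anagrams
Result: 0

0


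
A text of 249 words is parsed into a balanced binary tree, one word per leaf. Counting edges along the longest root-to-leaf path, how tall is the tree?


In a balanced binary tree with n leaves the deepest leaf is ceil(log2(n)) edges below the root.
log2(249) = 7.9600
ceil(7.9600) = 8
height (edges) = 8

8


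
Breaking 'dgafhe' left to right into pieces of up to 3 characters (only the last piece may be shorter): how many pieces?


'dgafhe' has 6 characters.
Chunking with max size 3:
  Chunk 1: 'dga' (positions 0-2)
  Chunk 2: 'fhe' (positions 3-5)
Total chunks: ceil(6 / 3) = 2

2


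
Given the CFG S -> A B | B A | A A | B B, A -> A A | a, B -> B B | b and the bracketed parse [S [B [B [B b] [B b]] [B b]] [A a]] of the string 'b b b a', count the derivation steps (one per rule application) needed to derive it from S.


Every bracketed nonterminal node [X ...] in the tree is produced by exactly one rule application.
Reading the tree off as a leftmost derivation:
  Step 1: S  =>  B A   (applied S -> B A)
  Step 2: B A  =>  B B A   (applied B -> B B)
  Step 3: B B A  =>  B B B A   (applied B -> B B)
  Step 4: B B B A  =>  b B B A   (applied B -> b)
  Step 5: b B B A  =>  b b B A   (applied B -> b)
  Step 6: b b B A  =>  b b b A   (applied B -> b)
  Step 7: b b b A  =>  b b b a   (applied A -> a)
Final yield: b b b a
Total rewrite steps: 7

7


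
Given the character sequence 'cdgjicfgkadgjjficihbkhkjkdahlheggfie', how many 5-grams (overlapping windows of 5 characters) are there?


String 'cdgjicfgkadgjjficihbkhkjkdahlheggfie' has length L = 36.
Number of overlapping n-grams = L - n + 1
Substituting: 36 - 5 + 1 = 32

32


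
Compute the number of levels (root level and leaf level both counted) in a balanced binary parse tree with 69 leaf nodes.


In a balanced binary tree with n leaves the deepest leaf is ceil(log2(n)) edges below the root,
so counting node levels inclusive of root and leaves gives ceil(log2(n)) + 1 levels.
log2(69) = 6.1085
ceil(6.1085) = 7
levels = 7 + 1 = 8

8


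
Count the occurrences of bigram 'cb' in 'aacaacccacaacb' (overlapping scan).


Scanning 'aacaacccacaacb' for bigram 'cb':
  Position 0: 'aa' -> no
  Position 1: 'ac' -> no
  Position 2: 'ca' -> no
  Position 3: 'aa' -> no
  Position 4: 'ac' -> no
  Position 5: 'cc' -> no
  Position 6: 'cc' -> no
  Position 7: 'ca' -> no
  Position 8: 'ac' -> no
  Position 9: 'ca' -> no
  Position 10: 'aa' -> no
  Position 11: 'ac' -> no
  Position 12: 'cb' -> MATCH
Total matches: 1

1


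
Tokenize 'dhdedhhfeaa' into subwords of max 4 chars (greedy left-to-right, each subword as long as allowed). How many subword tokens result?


'dhdedhhfeaa' has 11 characters.
Chunking with max size 4:
  Chunk 1: 'dhde' (positions 0-3)
  Chunk 2: 'dhhf' (positions 4-7)
  Chunk 3: 'eaa' (positions 8-10)
Total chunks: ceil(11 / 4) = 3

3


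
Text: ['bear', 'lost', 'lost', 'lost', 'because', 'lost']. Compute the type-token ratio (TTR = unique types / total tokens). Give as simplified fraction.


Tokens: 6
Unique types: ('bear', 'because', 'lost') = 3
TTR = 3/6
Simplify: divide both by 3 -> 1/2
TTR = 1/2

1/2


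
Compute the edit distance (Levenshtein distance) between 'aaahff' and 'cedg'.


Building DP table for s1='aaahff' (len 6) and s2='cedg' (len 4):
       c  e  d  g
    0  1  2  3  4
  a 1  1  2  3  4
  a 2  2  2  3  4
  a 3  3  3  3  4
  h 4  4  4  4  4
  f 5  5  5  5  5
  f 6  6  6  6  6
Edit distance = dp[6][4] = 6

6


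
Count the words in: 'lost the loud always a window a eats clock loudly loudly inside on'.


Counting words by splitting on spaces:
  Word 1: 'lost'
  Word 2: 'the'
  Word 3: 'loud'
  Word 4: 'always'
  Word 5: 'a'
  Word 6: 'window'
  Word 7: 'a'
  Word 8: 'eats'
  Word 9: 'clock'
  Word 10: 'loudly'
  Word 11: 'loudly'
  Word 12: 'inside'
  Word 13: 'on'
Total words: 13

13


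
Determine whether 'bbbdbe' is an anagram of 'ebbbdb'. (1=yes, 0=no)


Sort characters of 'bbbdbe': 'bbbbde'
Sort characters of 'ebbbdb': 'bbbbde'
Sorted forms match -> they ARE anagrams
Result: 1

1


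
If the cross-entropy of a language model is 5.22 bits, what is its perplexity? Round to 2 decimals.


Perplexity formula: PP = 2^H
H = 5.22
PP = 2^5.22
Decompose: 2^5.22 = 2^5 * 2^0.22
2^5 = 32, 2^0.22 ~ 1.1647336
PP ~ 32 * 1.1647336 = 37.2714752
Rounded to 2 decimals: 37.27

37.27


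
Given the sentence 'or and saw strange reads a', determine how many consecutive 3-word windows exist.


Word trigrams from [6] words:
  Trigram 1: (or and saw)
  Trigram 2: (and saw strange)
  Trigram 3: (saw strange reads)
  Trigram 4: (strange reads a)
Total word trigrams: 6 - 2 = 4

4


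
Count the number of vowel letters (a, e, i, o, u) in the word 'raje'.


Scanning each character of 'raje':
  Position 1: 'r' -> consonant (running count: 0)
  Position 2: 'a' -> vowel (running count: 1)
  Position 3: 'j' -> consonant (running count: 1)
  Position 4: 'e' -> vowel (running count: 2)
Total vowels: 2

2


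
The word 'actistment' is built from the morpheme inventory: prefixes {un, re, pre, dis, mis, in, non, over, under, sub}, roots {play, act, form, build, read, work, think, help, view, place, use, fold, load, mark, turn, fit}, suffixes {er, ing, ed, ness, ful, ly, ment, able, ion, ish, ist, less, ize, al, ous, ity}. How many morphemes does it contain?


Segmenting 'actistment' against the inventory:
  'act' -> root (morpheme 1)
  'ist' -> suffix (morpheme 2)
  'ment' -> suffix (morpheme 3)
Total morphemes: 3

3


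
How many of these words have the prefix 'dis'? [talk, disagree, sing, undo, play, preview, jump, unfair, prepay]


Checking each word for prefix 'dis':
  'talk' -> no (count: 0)
  'disagree' -> YES, starts with 'dis' (count: 1)
  'sing' -> no (count: 1)
  'undo' -> no (count: 1)
  'play' -> no (count: 1)
  'preview' -> no (count: 1)
  'jump' -> no (count: 1)
  'unfair' -> no (count: 1)
  'prepay' -> no (count: 1)
Total with prefix 'dis': 1

1


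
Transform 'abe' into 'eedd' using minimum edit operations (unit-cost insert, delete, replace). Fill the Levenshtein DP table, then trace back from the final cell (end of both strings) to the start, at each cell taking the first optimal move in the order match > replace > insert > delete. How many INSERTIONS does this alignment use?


Edit distance = 4. Backtracking from cell (3, 4) with preference match > replace > insert > delete,
then listing the resulting alignment 'abe' -> 'eedd' left to right:
  Step 1: insert 'e' [insertion #1]
  Step 2: replace a->e
  Step 3: replace b->d
  Step 4: replace e->d
Total insertions: 1

1


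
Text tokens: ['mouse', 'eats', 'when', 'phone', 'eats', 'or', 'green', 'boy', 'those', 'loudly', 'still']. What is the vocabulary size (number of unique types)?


Listing all tokens and tracking unique types:
  Token 1: 'mouse' -> NEW (unique so far: 1)
  Token 2: 'eats' -> NEW (unique so far: 2)
  Token 3: 'when' -> NEW (unique so far: 3)
  Token 4: 'phone' -> NEW (unique so far: 4)
  Token 5: 'eats' -> duplicate (unique so far: 4)
  Token 6: 'or' -> NEW (unique so far: 5)
  Token 7: 'green' -> NEW (unique so far: 6)
  Token 8: 'boy' -> NEW (unique so far: 7)
  Token 9: 'those' -> NEW (unique so far: 8)
  Token 10: 'loudly' -> NEW (unique so far: 9)
  Token 11: 'still' -> NEW (unique so far: 10)
Unique types: ('boy', 'eats', 'green', 'loudly', 'mouse', 'or', 'phone', 'still', 'those', 'when')
Vocabulary size: 10

10


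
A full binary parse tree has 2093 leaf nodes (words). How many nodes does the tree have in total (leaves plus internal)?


Leaf nodes (terminals): 2093
Internal nodes = n - 1 = 2093 - 1 = 2092
Total = leaves + internal = 2093 + 2092 = 4185

4185


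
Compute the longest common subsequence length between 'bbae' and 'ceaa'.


DP table for LCS of 'bbae' and 'ceaa':
       c  e  a  a
    0  0  0  0  0
  b 0  0  0  0  0
  b 0  0  0  0  0
  a 0  0  0  1  1
  e 0  0  1  1  1
LCS: 'a'
LCS length = 1

1


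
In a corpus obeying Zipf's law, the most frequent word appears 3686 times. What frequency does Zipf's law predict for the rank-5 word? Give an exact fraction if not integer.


Zipf's law: freq(rank) = f1 / rank
f1 = 3686, rank = 5
freq = 3686 / 5
GCD(3686, 5) = 1
Simplified: 3686/5

3686/5


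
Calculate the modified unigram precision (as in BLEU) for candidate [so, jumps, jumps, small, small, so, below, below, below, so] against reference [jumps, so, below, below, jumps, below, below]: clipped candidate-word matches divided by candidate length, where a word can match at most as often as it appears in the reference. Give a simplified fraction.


Reference word counts: {'below': 4, 'jumps': 2, 'so': 1}
Checking each candidate word (with clipping):
  'so' -> in reference (ref count 1, used 1/1) -> match (matches: 1)
  'jumps' -> in reference (ref count 2, used 1/2) -> match (matches: 2)
  'jumps' -> in reference (ref count 2, used 2/2) -> match (matches: 3)
  'small' -> not in reference -> no match (matches: 3)
  'small' -> not in reference -> no match (matches: 3)
  'so' -> ref count 1 already used up (1/1) -> clipped, no match (matches: 3)
  'below' -> in reference (ref count 4, used 1/4) -> match (matches: 4)
  'below' -> in reference (ref count 4, used 2/4) -> match (matches: 5)
  'below' -> in reference (ref count 4, used 3/4) -> match (matches: 6)
  'so' -> ref count 1 already used up (1/1) -> clipped, no match (matches: 6)
Clipped matches: 6, Candidate length: 10
Precision = 6/10 = 3/5

3/5


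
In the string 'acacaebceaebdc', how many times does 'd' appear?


Scanning 'acacaebceaebdc' for 'd':
  Position 12: 'd' -> MATCH (count: 1)
Total occurrences of 'd': 1

1


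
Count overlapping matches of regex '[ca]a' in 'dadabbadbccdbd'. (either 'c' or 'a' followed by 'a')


Pattern: [ca]a means either 'c' or 'a' followed by 'a'.
Scanning 'dadabbadbccdbd' position-by-position:
  Pos 0: window 'da' -> no
  Pos 1: window 'ad' -> no
  Pos 2: window 'da' -> no
  Pos 3: window 'ab' -> no
  Pos 4: window 'bb' -> no
  Pos 5: window 'ba' -> no
  Pos 6: window 'ad' -> no
  Pos 7: window 'db' -> no
  Pos 8: window 'bc' -> no
  Pos 9: window 'cc' -> no
  Pos 10: window 'cd' -> no
  Pos 11: window 'db' -> no
  Pos 12: window 'bd' -> no
  Pos 13: window 'd' -> no
Total matches: 0

0


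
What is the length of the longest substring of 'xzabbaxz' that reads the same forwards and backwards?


Scanning 'xzabbaxz' for palindromic substrings.
Substring at positions 2-5: 'abba'.
Check: reverse('abba') = 'abba' -> palindrome confirmed.
Neighbouring characters ('z' / 'x') break symmetry, so it cannot extend further.
No longer palindromic substring exists; longest length = 4

4


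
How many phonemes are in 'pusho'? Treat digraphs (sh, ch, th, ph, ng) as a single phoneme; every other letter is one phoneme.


Parsing 'pusho' greedily, digraphs first:
  'p' -> consonant phoneme (phonemes so far: 1)
  'u' -> vowel phoneme (phonemes so far: 2)
  'sh' -> digraph (1 consonant phoneme) (phonemes so far: 3)
  'o' -> vowel phoneme (phonemes so far: 4)
Total phonemes: 4

4


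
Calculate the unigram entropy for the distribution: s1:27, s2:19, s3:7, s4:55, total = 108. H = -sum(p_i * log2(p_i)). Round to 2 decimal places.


Computing entropy H = -sum(p_i * log2(p_i)):
  s1: p = 27/108 = 0.2500, -p*log2(p) = 0.5000
  s2: p = 19/108 = 0.1759, -p*log2(p) = 0.4410
  s3: p = 7/108 = 0.0648, -p*log2(p) = 0.2559
  s4: p = 55/108 = 0.5093, -p*log2(p) = 0.4958
H = sum of terms = 1.6927
Rounded to 2 decimals: 1.69

1.69


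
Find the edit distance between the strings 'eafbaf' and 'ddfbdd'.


Building DP table for s1='eafbaf' (len 6) and s2='ddfbdd' (len 6):
       d  d  f  b  d  d
    0  1  2  3  4  5  6
  e 1  1  2  3  4  5  6
  a 2  2  2  3  4  5  6
  f 3  3  3  2  3  4  5
  b 4  4  4  3  2  3  4
  a 5  5  5  4  3  3  4
  f 6  6  6  5  4  4  4
Edit distance = dp[6][6] = 4

4


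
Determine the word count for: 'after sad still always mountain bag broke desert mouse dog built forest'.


Counting words by splitting on spaces:
  Word 1: 'after'
  Word 2: 'sad'
  Word 3: 'still'
  Word 4: 'always'
  Word 5: 'mountain'
  Word 6: 'bag'
  Word 7: 'broke'
  Word 8: 'desert'
  Word 9: 'mouse'
  Word 10: 'dog'
  Word 11: 'built'
  Word 12: 'forest'
Total words: 12

12


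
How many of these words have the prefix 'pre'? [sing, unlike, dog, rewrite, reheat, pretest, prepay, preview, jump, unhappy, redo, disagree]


Checking each word for prefix 'pre':
  'sing' -> no (count: 0)
  'unlike' -> no (count: 0)
  'dog' -> no (count: 0)
  'rewrite' -> no (count: 0)
  'reheat' -> no (count: 0)
  'pretest' -> YES, starts with 'pre' (count: 1)
  'prepay' -> YES, starts with 'pre' (count: 2)
  'preview' -> YES, starts with 'pre' (count: 3)
  'jump' -> no (count: 3)
  'unhappy' -> no (count: 3)
  'redo' -> no (count: 3)
  'disagree' -> no (count: 3)
Total with prefix 'pre': 3

3


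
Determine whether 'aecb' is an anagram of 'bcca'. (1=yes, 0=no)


Sort characters of 'aecb': 'abce'
Sort characters of 'bcca': 'abcc'
Sorted forms differ -> they are NOT anagrams
Result: 0

0


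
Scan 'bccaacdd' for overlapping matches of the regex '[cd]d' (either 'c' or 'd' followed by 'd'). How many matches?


Pattern: [cd]d means either 'c' or 'd' followed by 'd'.
Scanning 'bccaacdd' position-by-position:
  Pos 0: window 'bc' -> no
  Pos 1: window 'cc' -> no
  Pos 2: window 'ca' -> no
  Pos 3: window 'aa' -> no
  Pos 4: window 'ac' -> no
  Pos 5: window 'cd' -> MATCH
  Pos 6: window 'dd' -> MATCH
  Pos 7: window 'd' -> no
Total matches: 2

2


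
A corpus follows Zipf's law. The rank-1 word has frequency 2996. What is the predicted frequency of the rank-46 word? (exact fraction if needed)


Zipf's law: freq(rank) = f1 / rank
f1 = 2996, rank = 46
freq = 2996 / 46
GCD(2996, 46) = 2
Simplified: 1498/23

1498/23


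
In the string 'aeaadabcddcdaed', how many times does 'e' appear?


Scanning 'aeaadabcddcdaed' for 'e':
  Position 1: 'e' -> MATCH (count: 1)
  Position 13: 'e' -> MATCH (count: 2)
Total occurrences of 'e': 2

2


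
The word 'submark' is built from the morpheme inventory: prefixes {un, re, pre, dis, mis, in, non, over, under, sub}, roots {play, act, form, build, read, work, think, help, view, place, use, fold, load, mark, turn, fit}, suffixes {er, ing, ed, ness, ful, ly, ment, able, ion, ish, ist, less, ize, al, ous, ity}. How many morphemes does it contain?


Segmenting 'submark' against the inventory:
  'sub' -> prefix (morpheme 1)
  'mark' -> root (morpheme 2)
Total morphemes: 2

2


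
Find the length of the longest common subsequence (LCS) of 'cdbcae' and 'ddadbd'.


DP table for LCS of 'cdbcae' and 'ddadbd':
       d  d  a  d  b  d
    0  0  0  0  0  0  0
  c 0  0  0  0  0  0  0
  d 0  1  1  1  1  1  1
  b 0  1  1  1  1  2  2
  c 0  1  1  1  1  2  2
  a 0  1  1  2  2  2  2
  e 0  1  1  2  2  2  2
LCS: 'db'
LCS length = 2

2


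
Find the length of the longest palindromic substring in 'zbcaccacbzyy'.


Scanning 'zbcaccacbzyy' for palindromic substrings.
Substring at positions 0-9: 'zbcaccacbz'.
Check: reverse('zbcaccacbz') = 'zbcaccacbz' -> palindrome confirmed.
Neighbouring characters ('-' / 'y') break symmetry, so it cannot extend further.
No longer palindromic substring exists; longest length = 10

10


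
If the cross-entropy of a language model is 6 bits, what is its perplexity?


Perplexity formula: PP = 2^H
H = 6
PP = 2^6
Steps: 2^1 = 2, 2^2 = 4, 2^3 = 8, 2^4 = 16, 2^5 = 32, 2^6 = 64
PP = 64

64


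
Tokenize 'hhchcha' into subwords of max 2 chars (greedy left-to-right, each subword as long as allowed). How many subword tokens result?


'hhchcha' has 7 characters.
Chunking with max size 2:
  Chunk 1: 'hh' (positions 0-1)
  Chunk 2: 'ch' (positions 2-3)
  Chunk 3: 'ch' (positions 4-5)
  Chunk 4: 'a' (positions 6-6)
Total chunks: ceil(7 / 2) = 4

4


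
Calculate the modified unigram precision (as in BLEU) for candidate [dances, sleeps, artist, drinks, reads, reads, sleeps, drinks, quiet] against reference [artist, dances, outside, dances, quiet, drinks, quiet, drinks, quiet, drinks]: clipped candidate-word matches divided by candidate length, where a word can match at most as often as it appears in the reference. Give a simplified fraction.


Reference word counts: {'artist': 1, 'dances': 2, 'drinks': 3, 'outside': 1, 'quiet': 3}
Checking each candidate word (with clipping):
  'dances' -> in reference (ref count 2, used 1/2) -> match (matches: 1)
  'sleeps' -> not in reference -> no match (matches: 1)
  'artist' -> in reference (ref count 1, used 1/1) -> match (matches: 2)
  'drinks' -> in reference (ref count 3, used 1/3) -> match (matches: 3)
  'reads' -> not in reference -> no match (matches: 3)
  'reads' -> not in reference -> no match (matches: 3)
  'sleeps' -> not in reference -> no match (matches: 3)
  'drinks' -> in reference (ref count 3, used 2/3) -> match (matches: 4)
  'quiet' -> in reference (ref count 3, used 1/3) -> match (matches: 5)
Clipped matches: 5, Candidate length: 9
Precision = 5/9

5/9


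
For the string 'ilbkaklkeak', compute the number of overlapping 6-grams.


String 'ilbkaklkeak' has length L = 11.
Number of overlapping n-grams = L - n + 1
Substituting: 11 - 6 + 1 = 6

6


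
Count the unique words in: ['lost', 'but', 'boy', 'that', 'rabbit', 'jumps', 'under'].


Listing all tokens and tracking unique types:
  Token 1: 'lost' -> NEW (unique so far: 1)
  Token 2: 'but' -> NEW (unique so far: 2)
  Token 3: 'boy' -> NEW (unique so far: 3)
  Token 4: 'that' -> NEW (unique so far: 4)
  Token 5: 'rabbit' -> NEW (unique so far: 5)
  Token 6: 'jumps' -> NEW (unique so far: 6)
  Token 7: 'under' -> NEW (unique so far: 7)
Unique types: ('boy', 'but', 'jumps', 'lost', 'rabbit', 'that', 'under')
Vocabulary size: 7

7


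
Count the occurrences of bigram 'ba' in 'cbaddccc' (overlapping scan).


Scanning 'cbaddccc' for bigram 'ba':
  Position 0: 'cb' -> no
  Position 1: 'ba' -> MATCH
  Position 2: 'ad' -> no
  Position 3: 'dd' -> no
  Position 4: 'dc' -> no
  Position 5: 'cc' -> no
  Position 6: 'cc' -> no
Total matches: 1

1


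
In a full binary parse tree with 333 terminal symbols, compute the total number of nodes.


Leaf nodes (terminals): 333
Internal nodes = n - 1 = 333 - 1 = 332
Total = leaves + internal = 333 + 332 = 665

665


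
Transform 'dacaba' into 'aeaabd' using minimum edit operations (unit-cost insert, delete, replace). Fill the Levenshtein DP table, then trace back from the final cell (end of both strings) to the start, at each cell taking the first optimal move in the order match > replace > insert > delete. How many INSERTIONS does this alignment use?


Edit distance = 4. Backtracking from cell (6, 6) with preference match > replace > insert > delete,
then listing the resulting alignment 'dacaba' -> 'aeaabd' left to right:
  Step 1: replace d->a
  Step 2: replace a->e
  Step 3: replace c->a
  Step 4: keep 'a'
  Step 5: keep 'b'
  Step 6: replace a->d
Total insertions: 0

0


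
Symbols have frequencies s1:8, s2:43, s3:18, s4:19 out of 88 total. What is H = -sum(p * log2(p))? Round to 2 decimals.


Computing entropy H = -sum(p_i * log2(p_i)):
  s1: p = 8/88 = 0.0909, -p*log2(p) = 0.3145
  s2: p = 43/88 = 0.4886, -p*log2(p) = 0.5048
  s3: p = 18/88 = 0.2045, -p*log2(p) = 0.4683
  s4: p = 19/88 = 0.2159, -p*log2(p) = 0.4775
H = sum of terms = 1.7651
Rounded to 2 decimals: 1.77

1.77


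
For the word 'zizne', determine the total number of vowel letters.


Scanning each character of 'zizne':
  Position 1: 'z' -> consonant (running count: 0)
  Position 2: 'i' -> vowel (running count: 1)
  Position 3: 'z' -> consonant (running count: 1)
  Position 4: 'n' -> consonant (running count: 1)
  Position 5: 'e' -> vowel (running count: 2)
Total vowels: 2

2


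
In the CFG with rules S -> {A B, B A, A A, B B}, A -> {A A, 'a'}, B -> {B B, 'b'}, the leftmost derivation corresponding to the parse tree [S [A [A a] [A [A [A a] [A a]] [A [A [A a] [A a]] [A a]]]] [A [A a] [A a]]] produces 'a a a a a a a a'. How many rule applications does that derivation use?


Every bracketed nonterminal node [X ...] in the tree is produced by exactly one rule application.
Reading the tree off as a leftmost derivation:
  Step 1: S  =>  A A   (applied S -> A A)
  Step 2: A A  =>  A A A   (applied A -> A A)
  Step 3: A A A  =>  a A A   (applied A -> a)
  Step 4: a A A  =>  a A A A   (applied A -> A A)
  Step 5: a A A A  =>  a A A A A   (applied A -> A A)
  Step 6: a A A A A  =>  a a A A A   (applied A -> a)
  Step 7: a a A A A  =>  a a a A A   (applied A -> a)
  Step 8: a a a A A  =>  a a a A A A   (applied A -> A A)
  Step 9: a a a A A A  =>  a a a A A A A   (applied A -> A A)
  Step 10: a a a A A A A  =>  a a a a A A A   (applied A -> a)
  Step 11: a a a a A A A  =>  a a a a a A A   (applied A -> a)
  Step 12: a a a a a A A  =>  a a a a a a A   (applied A -> a)
  Step 13: a a a a a a A  =>  a a a a a a A A   (applied A -> A A)
  Step 14: a a a a a a A A  =>  a a a a a a a A   (applied A -> a)
  Step 15: a a a a a a a A  =>  a a a a a a a a   (applied A -> a)
Final yield: a a a a a a a a
Total rewrite steps: 15

15


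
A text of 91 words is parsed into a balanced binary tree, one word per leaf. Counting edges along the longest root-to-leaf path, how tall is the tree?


In a balanced binary tree with n leaves the deepest leaf is ceil(log2(n)) edges below the root.
log2(91) = 6.5078
ceil(6.5078) = 7
height (edges) = 7

7


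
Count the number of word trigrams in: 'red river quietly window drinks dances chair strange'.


Word trigrams from [8] words:
  Trigram 1: (red river quietly)
  Trigram 2: (river quietly window)
  Trigram 3: (quietly window drinks)
  Trigram 4: (window drinks dances)
  Trigram 5: (drinks dances chair)
  Trigram 6: (dances chair strange)
Total word trigrams: 8 - 2 = 6

6


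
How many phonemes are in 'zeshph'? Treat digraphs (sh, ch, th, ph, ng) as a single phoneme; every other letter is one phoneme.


Parsing 'zeshph' greedily, digraphs first:
  'z' -> consonant phoneme (phonemes so far: 1)
  'e' -> vowel phoneme (phonemes so far: 2)
  'sh' -> digraph (1 consonant phoneme) (phonemes so far: 3)
  'ph' -> digraph (1 consonant phoneme) (phonemes so far: 4)
Total phonemes: 4

4


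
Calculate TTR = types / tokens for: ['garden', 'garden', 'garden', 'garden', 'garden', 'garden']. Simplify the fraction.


Tokens: 6
Unique types: ('garden') = 1
TTR = 1/6
Already in lowest terms.

1/6


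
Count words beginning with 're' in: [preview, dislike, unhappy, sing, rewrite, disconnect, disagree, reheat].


Checking each word for prefix 're':
  'preview' -> no (count: 0)
  'dislike' -> no (count: 0)
  'unhappy' -> no (count: 0)
  'sing' -> no (count: 0)
  'rewrite' -> YES, starts with 're' (count: 1)
  'disconnect' -> no (count: 1)
  'disagree' -> no (count: 1)
  'reheat' -> YES, starts with 're' (count: 2)
Total with prefix 're': 2

2


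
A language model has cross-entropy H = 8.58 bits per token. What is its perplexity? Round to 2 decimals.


Perplexity formula: PP = 2^H
H = 8.58
PP = 2^8.58
Decompose: 2^8.58 = 2^8 * 2^0.58
2^8 = 256, 2^0.58 ~ 1.4948492
PP ~ 256 * 1.4948492 = 382.6813952
Rounded to 2 decimals: 382.68

382.68


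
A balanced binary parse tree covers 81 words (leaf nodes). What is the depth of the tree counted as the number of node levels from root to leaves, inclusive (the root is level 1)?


In a balanced binary tree with n leaves the deepest leaf is ceil(log2(n)) edges below the root,
so counting node levels inclusive of root and leaves gives ceil(log2(n)) + 1 levels.
log2(81) = 6.3399
ceil(6.3399) = 7
levels = 7 + 1 = 8

8


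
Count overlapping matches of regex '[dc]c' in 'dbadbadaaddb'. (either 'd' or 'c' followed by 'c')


Pattern: [dc]c means either 'd' or 'c' followed by 'c'.
Scanning 'dbadbadaaddb' position-by-position:
  Pos 0: window 'db' -> no
  Pos 1: window 'ba' -> no
  Pos 2: window 'ad' -> no
  Pos 3: window 'db' -> no
  Pos 4: window 'ba' -> no
  Pos 5: window 'ad' -> no
  Pos 6: window 'da' -> no
  Pos 7: window 'aa' -> no
  Pos 8: window 'ad' -> no
  Pos 9: window 'dd' -> no
  Pos 10: window 'db' -> no
  Pos 11: window 'b' -> no
Total matches: 0

0


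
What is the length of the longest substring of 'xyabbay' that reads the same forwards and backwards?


Scanning 'xyabbay' for palindromic substrings.
Substring at positions 1-6: 'yabbay'.
Check: reverse('yabbay') = 'yabbay' -> palindrome confirmed.
Neighbouring characters ('x' / '-') break symmetry, so it cannot extend further.
No longer palindromic substring exists; longest length = 6

6


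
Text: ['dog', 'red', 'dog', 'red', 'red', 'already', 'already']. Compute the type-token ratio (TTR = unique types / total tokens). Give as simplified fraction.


Tokens: 7
Unique types: ('already', 'dog', 'red') = 3
TTR = 3/7
Already in lowest terms.

3/7


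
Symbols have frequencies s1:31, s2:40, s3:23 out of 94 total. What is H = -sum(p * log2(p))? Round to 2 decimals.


Computing entropy H = -sum(p_i * log2(p_i)):
  s1: p = 31/94 = 0.3298, -p*log2(p) = 0.5278
  s2: p = 40/94 = 0.4255, -p*log2(p) = 0.5245
  s3: p = 23/94 = 0.2447, -p*log2(p) = 0.4970
H = sum of terms = 1.5493
Rounded to 2 decimals: 1.55

1.55


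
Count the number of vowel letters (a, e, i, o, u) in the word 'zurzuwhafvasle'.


Scanning each character of 'zurzuwhafvasle':
  Position 1: 'z' -> consonant (running count: 0)
  Position 2: 'u' -> vowel (running count: 1)
  Position 3: 'r' -> consonant (running count: 1)
  Position 4: 'z' -> consonant (running count: 1)
  Position 5: 'u' -> vowel (running count: 2)
  Position 6: 'w' -> consonant (running count: 2)
  Position 7: 'h' -> consonant (running count: 2)
  Position 8: 'a' -> vowel (running count: 3)
  Position 9: 'f' -> consonant (running count: 3)
  Position 10: 'v' -> consonant (running count: 3)
  Position 11: 'a' -> vowel (running count: 4)
  Position 12: 's' -> consonant (running count: 4)
  Position 13: 'l' -> consonant (running count: 4)
  Position 14: 'e' -> vowel (running count: 5)
Total vowels: 5

5


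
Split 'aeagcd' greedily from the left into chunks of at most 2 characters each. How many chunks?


'aeagcd' has 6 characters.
Chunking with max size 2:
  Chunk 1: 'ae' (positions 0-1)
  Chunk 2: 'ag' (positions 2-3)
  Chunk 3: 'cd' (positions 4-5)
Total chunks: ceil(6 / 2) = 3

3


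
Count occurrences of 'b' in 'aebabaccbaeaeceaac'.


Scanning 'aebabaccbaeaeceaac' for 'b':
  Position 2: 'b' -> MATCH (count: 1)
  Position 4: 'b' -> MATCH (count: 2)
  Position 8: 'b' -> MATCH (count: 3)
Total occurrences of 'b': 3

3


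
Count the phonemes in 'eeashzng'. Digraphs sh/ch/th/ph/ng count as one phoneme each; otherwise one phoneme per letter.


Parsing 'eeashzng' greedily, digraphs first:
  'e' -> vowel phoneme (phonemes so far: 1)
  'e' -> vowel phoneme (phonemes so far: 2)
  'a' -> vowel phoneme (phonemes so far: 3)
  'sh' -> digraph (1 consonant phoneme) (phonemes so far: 4)
  'z' -> consonant phoneme (phonemes so far: 5)
  'ng' -> digraph (1 consonant phoneme) (phonemes so far: 6)
Total phonemes: 6

6


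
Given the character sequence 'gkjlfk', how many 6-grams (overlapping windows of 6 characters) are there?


String 'gkjlfk' has length L = 6.
Number of overlapping n-grams = L - n + 1
Substituting: 6 - 6 + 1 = 1

1


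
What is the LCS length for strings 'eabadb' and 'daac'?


DP table for LCS of 'eabadb' and 'daac':
       d  a  a  c
    0  0  0  0  0
  e 0  0  0  0  0
  a 0  0  1  1  1
  b 0  0  1  1  1
  a 0  0  1  2  2
  d 0  1  1  2  2
  b 0  1  1  2  2
LCS: 'aa'
LCS length = 2

2


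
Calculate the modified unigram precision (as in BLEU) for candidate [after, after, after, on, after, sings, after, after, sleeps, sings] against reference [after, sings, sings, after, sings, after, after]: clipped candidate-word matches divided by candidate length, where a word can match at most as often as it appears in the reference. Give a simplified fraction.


Reference word counts: {'after': 4, 'sings': 3}
Checking each candidate word (with clipping):
  'after' -> in reference (ref count 4, used 1/4) -> match (matches: 1)
  'after' -> in reference (ref count 4, used 2/4) -> match (matches: 2)
  'after' -> in reference (ref count 4, used 3/4) -> match (matches: 3)
  'on' -> not in reference -> no match (matches: 3)
  'after' -> in reference (ref count 4, used 4/4) -> match (matches: 4)
  'sings' -> in reference (ref count 3, used 1/3) -> match (matches: 5)
  'after' -> ref count 4 already used up (4/4) -> clipped, no match (matches: 5)
  'after' -> ref count 4 already used up (4/4) -> clipped, no match (matches: 5)
  'sleeps' -> not in reference -> no match (matches: 5)
  'sings' -> in reference (ref count 3, used 2/3) -> match (matches: 6)
Clipped matches: 6, Candidate length: 10
Precision = 6/10 = 3/5

3/5


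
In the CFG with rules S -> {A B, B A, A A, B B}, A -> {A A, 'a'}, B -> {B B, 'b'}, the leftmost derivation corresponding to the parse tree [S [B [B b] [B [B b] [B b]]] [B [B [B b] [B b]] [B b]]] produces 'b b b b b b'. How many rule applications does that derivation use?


Every bracketed nonterminal node [X ...] in the tree is produced by exactly one rule application.
Reading the tree off as a leftmost derivation:
  Step 1: S  =>  B B   (applied S -> B B)
  Step 2: B B  =>  B B B   (applied B -> B B)
  Step 3: B B B  =>  b B B   (applied B -> b)
  Step 4: b B B  =>  b B B B   (applied B -> B B)
  Step 5: b B B B  =>  b b B B   (applied B -> b)
  Step 6: b b B B  =>  b b b B   (applied B -> b)
  Step 7: b b b B  =>  b b b B B   (applied B -> B B)
  Step 8: b b b B B  =>  b b b B B B   (applied B -> B B)
  Step 9: b b b B B B  =>  b b b b B B   (applied B -> b)
  Step 10: b b b b B B  =>  b b b b b B   (applied B -> b)
  Step 11: b b b b b B  =>  b b b b b b   (applied B -> b)
Final yield: b b b b b b
Total rewrite steps: 11

11


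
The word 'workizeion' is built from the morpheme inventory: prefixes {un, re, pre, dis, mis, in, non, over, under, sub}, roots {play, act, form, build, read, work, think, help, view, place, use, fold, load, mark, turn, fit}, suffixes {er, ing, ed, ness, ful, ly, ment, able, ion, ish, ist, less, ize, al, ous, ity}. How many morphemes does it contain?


Segmenting 'workizeion' against the inventory:
  'work' -> root (morpheme 1)
  'ize' -> suffix (morpheme 2)
  'ion' -> suffix (morpheme 3)
Total morphemes: 3

3


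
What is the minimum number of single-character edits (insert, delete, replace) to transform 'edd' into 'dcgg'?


Building DP table for s1='edd' (len 3) and s2='dcgg' (len 4):
       d  c  g  g
    0  1  2  3  4
  e 1  1  2  3  4
  d 2  1  2  3  4
  d 3  2  2  3  4
Edit distance = dp[3][4] = 4

4
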